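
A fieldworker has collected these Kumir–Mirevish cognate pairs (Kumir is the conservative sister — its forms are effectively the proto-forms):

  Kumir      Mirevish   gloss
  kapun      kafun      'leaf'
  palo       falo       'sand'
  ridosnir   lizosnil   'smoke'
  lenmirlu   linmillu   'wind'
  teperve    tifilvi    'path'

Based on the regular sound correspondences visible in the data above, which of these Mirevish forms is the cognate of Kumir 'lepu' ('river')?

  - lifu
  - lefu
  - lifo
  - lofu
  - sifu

lifu

teperve ~ tifilvi — Kumir e corresponds to Mirevish i after a consonant, before a labial obstruent.
kapun ~ kafun — Kumir p corresponds to Mirevish f between vowels (before a back vowel).
Applying these to Kumir 'lepu':
  lepu → lipu   (e→i after a consonant, before a labial obstruent)
  lipu → lifu   (p→f between vowels (before a back vowel))
So the Mirevish cognate is 'lifu'.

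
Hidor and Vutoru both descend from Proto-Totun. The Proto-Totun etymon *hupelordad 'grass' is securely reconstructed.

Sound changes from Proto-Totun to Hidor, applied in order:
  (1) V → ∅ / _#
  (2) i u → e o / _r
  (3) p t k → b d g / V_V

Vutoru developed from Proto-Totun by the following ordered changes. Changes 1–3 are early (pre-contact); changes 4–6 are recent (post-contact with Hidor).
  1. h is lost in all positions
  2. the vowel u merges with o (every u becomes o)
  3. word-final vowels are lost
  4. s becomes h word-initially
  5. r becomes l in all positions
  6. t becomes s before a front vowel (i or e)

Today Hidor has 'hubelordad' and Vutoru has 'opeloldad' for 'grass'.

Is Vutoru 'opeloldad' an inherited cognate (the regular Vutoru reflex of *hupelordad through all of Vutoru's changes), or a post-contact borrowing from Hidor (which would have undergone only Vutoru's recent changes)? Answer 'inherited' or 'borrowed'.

If inherited, *hupelordad would pass through all of Vutoru's changes:
Vutoru: *hupelordad > upelordad > opelordad > opeloldad  (by h-loss, vowel merger, unconditioned shift)
If borrowed from Hidor 'hubelordad' after the early changes, it would undergo only the recent ones:
  rule 4 (debuccalisation): no change (hubelordad)
  rule 5 (unconditioned shift): hubelordad → hubeloldad
  rule 6 (palatalisation): no change (hubeloldad)
  ⇒ as a loan: hubeloldad
Vutoru 'opeloldad' matches the inherited outcome exactly, so it is an inherited cognate, not a loan.

inherited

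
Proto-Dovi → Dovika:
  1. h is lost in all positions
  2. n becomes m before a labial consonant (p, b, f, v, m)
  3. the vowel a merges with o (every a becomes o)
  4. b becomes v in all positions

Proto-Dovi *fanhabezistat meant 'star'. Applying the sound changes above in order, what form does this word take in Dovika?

fonovezistot

Dovika: *fanhabezistat
  fanhabezistat → fanabezistat   [h-loss]
  fanabezistat (rule 2 does not apply)
  fanabezistat → fonobezistot   [vowel merger]
  fonobezistot → fonovezistot   [unconditioned shift]
  giving Dovika fonovezistot.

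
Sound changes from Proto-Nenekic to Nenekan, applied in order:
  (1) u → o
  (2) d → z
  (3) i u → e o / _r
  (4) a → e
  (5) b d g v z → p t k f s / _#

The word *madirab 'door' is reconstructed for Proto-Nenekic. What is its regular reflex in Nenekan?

Nenekan: *madirab > mazirab > mazerab > mezereb > mezerep  (by unconditioned shift, pre-rhotic lowering, vowel merger, final devoicing)

mezerep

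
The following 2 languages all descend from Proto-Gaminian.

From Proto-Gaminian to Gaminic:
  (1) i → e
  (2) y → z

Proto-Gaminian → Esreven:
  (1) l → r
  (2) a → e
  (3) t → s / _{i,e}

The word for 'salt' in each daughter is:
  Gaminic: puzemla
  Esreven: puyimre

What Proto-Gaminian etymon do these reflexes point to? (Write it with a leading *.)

*puyimla

Position 6: Gaminic has l, Esreven has r. Gaminic preserves l here (none of its changes turn any other segment into l), so the proto-segment is *l.
Position 7: Gaminic has a, Esreven has e. Gaminic preserves a here (none of its changes turn any other segment into a), so the proto-segment is *a.
Position 3: Gaminic has z, Esreven has y. Esreven preserves y here (none of its changes turn any other segment into y), so the proto-segment is *y.
Continuing position by position gives *puyimla; check it forward:
Gaminic: *puyimla
  puyimla → puyemla   [vowel merger]
  puyemla → puzemla   [unconditioned shift]
  giving Gaminic puzemla.
Esreven: *puyimla > puyimra > puyimre  (by unconditioned shift, vowel merger)
No other proto-form is consistent with every reflex, so the reconstruction is *puyimla.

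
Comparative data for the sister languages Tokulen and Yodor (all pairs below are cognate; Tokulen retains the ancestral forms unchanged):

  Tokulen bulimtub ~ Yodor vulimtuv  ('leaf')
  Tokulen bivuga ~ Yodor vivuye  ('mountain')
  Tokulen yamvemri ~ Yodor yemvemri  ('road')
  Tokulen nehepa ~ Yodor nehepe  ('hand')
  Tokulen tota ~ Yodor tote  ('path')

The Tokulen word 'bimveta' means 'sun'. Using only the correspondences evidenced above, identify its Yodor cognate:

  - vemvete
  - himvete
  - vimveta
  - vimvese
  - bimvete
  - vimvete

vimvete

bivuga ~ vivuye — Tokulen b corresponds to Yodor v word-initially before a front vowel.
bivuga ~ vivuye, nehepa ~ nehepe — Tokulen a corresponds to Yodor e word-finally.
Applying these to Tokulen 'bimveta':
  bimveta → vimveta   (b→v word-initially before a front vowel)
  vimveta → vimvete   (a→e word-finally)
So the Yodor cognate is 'vimvete'.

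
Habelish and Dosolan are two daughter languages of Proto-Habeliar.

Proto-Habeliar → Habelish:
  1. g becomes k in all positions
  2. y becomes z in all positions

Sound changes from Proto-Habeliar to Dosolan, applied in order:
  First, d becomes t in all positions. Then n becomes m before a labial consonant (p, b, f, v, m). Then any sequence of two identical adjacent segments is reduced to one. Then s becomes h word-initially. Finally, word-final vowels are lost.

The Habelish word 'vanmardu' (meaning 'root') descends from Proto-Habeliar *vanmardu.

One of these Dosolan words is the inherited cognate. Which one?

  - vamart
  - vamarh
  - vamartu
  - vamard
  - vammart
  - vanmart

vamart

Dosolan: *vanmardu > vanmartu > vammartu > vamartu > vamart  (by unconditioned shift, nasal place assimilation, degemination, apocope)
Among the options, 'vamart' alone shows every Dosolan change applied in order.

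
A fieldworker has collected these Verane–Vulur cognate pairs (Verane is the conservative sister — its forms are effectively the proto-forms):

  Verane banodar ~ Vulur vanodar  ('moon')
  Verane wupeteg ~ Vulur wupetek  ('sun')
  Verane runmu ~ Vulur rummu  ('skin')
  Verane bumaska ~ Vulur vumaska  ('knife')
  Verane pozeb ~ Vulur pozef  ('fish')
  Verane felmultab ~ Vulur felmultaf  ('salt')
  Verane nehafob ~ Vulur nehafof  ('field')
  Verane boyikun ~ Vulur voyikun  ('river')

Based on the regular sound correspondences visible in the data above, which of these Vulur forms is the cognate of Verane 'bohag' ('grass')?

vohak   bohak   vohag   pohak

boyikun ~ voyikun — Verane b corresponds to Vulur v word-initially before a back vowel.
wupeteg ~ wupetek — Verane g corresponds to Vulur k word-finally.
Applying these to Verane 'bohag':
  bohag → vohag   (b→v word-initially before a back vowel)
  vohag → vohak   (g→k word-finally)
So the Vulur cognate is 'vohak'.

vohak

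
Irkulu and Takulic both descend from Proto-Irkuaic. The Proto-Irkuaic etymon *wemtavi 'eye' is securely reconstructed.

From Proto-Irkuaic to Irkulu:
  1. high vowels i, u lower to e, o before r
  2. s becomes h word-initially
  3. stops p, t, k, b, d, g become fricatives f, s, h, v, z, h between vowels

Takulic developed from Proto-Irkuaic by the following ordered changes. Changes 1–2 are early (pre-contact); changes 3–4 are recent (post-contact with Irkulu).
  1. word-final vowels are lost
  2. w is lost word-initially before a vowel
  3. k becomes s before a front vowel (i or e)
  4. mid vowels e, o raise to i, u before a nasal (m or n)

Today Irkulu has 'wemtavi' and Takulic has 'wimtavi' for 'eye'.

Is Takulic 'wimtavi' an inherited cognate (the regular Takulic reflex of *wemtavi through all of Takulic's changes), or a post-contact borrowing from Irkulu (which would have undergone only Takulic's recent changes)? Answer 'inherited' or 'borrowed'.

If inherited, *wemtavi would pass through all of Takulic's changes:
Takulic: start from *wemtavi.
  rule 1 (apocope): wemtavi → wemtav
  rule 2 (glide loss): wemtav → emtav
  rule 3: no change — emtav
  rule 4 (pre-nasal raising): emtav → imtav
  ⇒ Takulic imtav
If borrowed from Irkulu 'wemtavi' after the early changes, it would undergo only the recent ones:
  rule 3 (palatalisation): no change (wemtavi)
  rule 4 (pre-nasal raising): wemtavi → wimtavi
  ⇒ as a loan: wimtavi
Takulic 'wimtavi' matches the loan outcome 'wimtavi', not the inherited 'imtav' — it skipped the early Takulic changes, so it was borrowed from Irkulu.

borrowed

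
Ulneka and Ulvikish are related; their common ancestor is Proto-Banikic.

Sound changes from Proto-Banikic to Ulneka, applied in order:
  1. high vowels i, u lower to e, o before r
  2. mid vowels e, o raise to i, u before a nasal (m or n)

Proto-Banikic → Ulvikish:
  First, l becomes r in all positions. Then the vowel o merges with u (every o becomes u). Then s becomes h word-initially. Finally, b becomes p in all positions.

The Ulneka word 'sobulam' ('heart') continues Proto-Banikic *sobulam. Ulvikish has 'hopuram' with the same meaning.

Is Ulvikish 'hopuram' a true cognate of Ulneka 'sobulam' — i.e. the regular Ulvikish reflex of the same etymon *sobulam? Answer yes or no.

Derive the expected Ulvikish reflex of *sobulam:
Ulvikish: *sobulam
  sobulam → soburam   [unconditioned shift]
  soburam → suburam   [vowel merger]
  suburam → huburam   [debuccalisation]
  huburam → hupuram   [unconditioned shift]
  giving Ulvikish hupuram.
The regular Ulvikish reflex would be 'hupuram', but the attested form is 'hopuram'. The correspondence is irregular, so they are not cognates (the Ulvikish form has a different source).

no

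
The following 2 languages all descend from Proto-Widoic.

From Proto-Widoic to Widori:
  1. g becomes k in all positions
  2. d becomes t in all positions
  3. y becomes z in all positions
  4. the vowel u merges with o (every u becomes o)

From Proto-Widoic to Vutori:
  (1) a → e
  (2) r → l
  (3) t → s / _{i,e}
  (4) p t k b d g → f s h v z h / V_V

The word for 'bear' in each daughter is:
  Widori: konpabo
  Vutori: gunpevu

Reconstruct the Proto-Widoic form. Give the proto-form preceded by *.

*gunpabu

Position 5: Widori has a, Vutori has e. Widori preserves a here (none of its changes turn any other segment into a), so the proto-segment is *a.
Position 2: Widori has o, Vutori has u. Vutori preserves u here (none of its changes turn any other segment into u), so the proto-segment is *u.
This points to *gunpabu. Verify forward in each daughter:
Widori: start from *gunpabu.
  rule 1 (unconditioned shift): gunpabu → kunpabu
  rule 2: no change — kunpabu
  rule 3: no change — kunpabu
  rule 4 (vowel merger): kunpabu → konpabo
  ⇒ Widori konpabo
Vutori: start from *gunpabu.
  rule 1 (vowel merger): gunpabu → gunpebu
  rule 2: no change — gunpebu
  rule 3: no change — gunpebu
  rule 4 (intervocalic lenition): gunpebu → gunpevu
  ⇒ Vutori gunpevu
*gunpabu is the unique common source.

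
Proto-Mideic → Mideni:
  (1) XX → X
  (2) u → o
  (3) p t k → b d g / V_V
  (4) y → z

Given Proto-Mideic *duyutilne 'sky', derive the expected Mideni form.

dozodilne

Mideni: start from *duyutilne.
  rule 1: no change — duyutilne
  rule 2 (vowel merger): duyutilne → doyotilne
  rule 3 (intervocalic voicing): doyotilne → doyodilne
  rule 4 (unconditioned shift): doyodilne → dozodilne
  ⇒ Mideni dozodilne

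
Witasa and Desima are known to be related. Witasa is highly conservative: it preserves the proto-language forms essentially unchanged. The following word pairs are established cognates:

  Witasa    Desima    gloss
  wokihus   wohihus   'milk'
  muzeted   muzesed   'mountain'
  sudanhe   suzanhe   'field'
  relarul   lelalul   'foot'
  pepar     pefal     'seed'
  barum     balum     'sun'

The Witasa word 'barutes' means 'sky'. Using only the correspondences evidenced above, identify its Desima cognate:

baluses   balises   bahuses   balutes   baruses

baluses

relarul ~ lelalul, barum ~ balum — Witasa r corresponds to Desima l between vowels (before a back vowel).
muzeted ~ muzesed — Witasa t corresponds to Desima s between vowels (before a front vowel).
Applying these to Witasa 'barutes':
  barutes → balutes   (r→l between vowels (before a back vowel))
  balutes → baluses   (t→s between vowels (before a front vowel))
So the Desima cognate is 'baluses'.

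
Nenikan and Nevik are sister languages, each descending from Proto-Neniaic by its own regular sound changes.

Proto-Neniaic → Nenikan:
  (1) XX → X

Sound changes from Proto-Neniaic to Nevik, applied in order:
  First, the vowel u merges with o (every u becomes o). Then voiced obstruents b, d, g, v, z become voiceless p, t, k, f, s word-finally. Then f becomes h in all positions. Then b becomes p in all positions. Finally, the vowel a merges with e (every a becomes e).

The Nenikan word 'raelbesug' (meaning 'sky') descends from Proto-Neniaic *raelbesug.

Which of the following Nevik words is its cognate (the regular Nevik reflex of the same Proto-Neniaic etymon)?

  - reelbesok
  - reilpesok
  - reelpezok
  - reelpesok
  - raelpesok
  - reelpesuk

reelpesok

Nevik: start from *raelbesug.
  rule 1 (vowel merger): raelbesug → raelbesog
  rule 2 (final devoicing): raelbesog → raelbesok
  rule 3: no change — raelbesok
  rule 4 (unconditioned shift): raelbesok → raelpesok
  rule 5 (vowel merger): raelpesok → reelpesok
  ⇒ Nevik reelpesok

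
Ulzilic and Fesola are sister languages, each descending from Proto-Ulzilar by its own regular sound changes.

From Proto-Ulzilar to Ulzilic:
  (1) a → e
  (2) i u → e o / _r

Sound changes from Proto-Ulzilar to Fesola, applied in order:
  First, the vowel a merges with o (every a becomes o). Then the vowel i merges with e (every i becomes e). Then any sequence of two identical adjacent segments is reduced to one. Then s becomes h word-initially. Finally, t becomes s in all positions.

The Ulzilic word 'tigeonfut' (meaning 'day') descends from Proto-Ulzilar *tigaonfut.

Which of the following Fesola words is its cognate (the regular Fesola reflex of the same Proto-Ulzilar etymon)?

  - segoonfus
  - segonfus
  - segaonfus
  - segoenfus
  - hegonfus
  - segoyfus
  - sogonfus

segonfus

Fesola: start from *tigaonfut.
  rule 1 (vowel merger): tigaonfut → tigoonfut
  rule 2 (vowel merger): tigoonfut → tegoonfut
  rule 3 (degemination): tegoonfut → tegonfut
  rule 4: no change — tegonfut
  rule 5 (unconditioned shift): tegonfut → segonfus
  ⇒ Fesola segonfus
The other candidates each miss or misapply at least one Fesola change.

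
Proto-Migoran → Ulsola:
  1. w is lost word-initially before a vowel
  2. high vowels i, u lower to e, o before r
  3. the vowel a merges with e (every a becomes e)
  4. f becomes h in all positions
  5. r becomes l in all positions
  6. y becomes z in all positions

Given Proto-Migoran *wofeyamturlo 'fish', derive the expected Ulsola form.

Ulsola: *wofeyamturlo
  wofeyamturlo → ofeyamturlo   [glide loss]
  ofeyamturlo → ofeyamtorlo   [pre-rhotic lowering]
  ofeyamtorlo → ofeyemtorlo   [vowel merger]
  ofeyemtorlo → oheyemtorlo   [unconditioned shift]
  oheyemtorlo → oheyemtollo   [unconditioned shift]
  oheyemtollo → ohezemtollo   [unconditioned shift]
  giving Ulsola ohezemtollo.

ohezemtollo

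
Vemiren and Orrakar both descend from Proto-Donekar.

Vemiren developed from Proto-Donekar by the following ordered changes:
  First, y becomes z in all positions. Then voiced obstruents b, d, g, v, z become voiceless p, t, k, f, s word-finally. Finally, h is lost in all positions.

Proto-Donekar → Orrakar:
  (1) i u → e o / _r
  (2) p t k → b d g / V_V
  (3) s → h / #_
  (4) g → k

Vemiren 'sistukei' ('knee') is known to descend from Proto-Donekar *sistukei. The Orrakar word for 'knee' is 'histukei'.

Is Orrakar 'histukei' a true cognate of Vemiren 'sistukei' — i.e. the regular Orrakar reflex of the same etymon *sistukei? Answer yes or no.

Derive the expected Orrakar reflex of *sistukei:
Orrakar: *sistukei
  sistukei (rule 1 does not apply)
  sistukei → sistugei   [intervocalic voicing]
  sistugei → histugei   [debuccalisation]
  histugei → histukei   [unconditioned shift]
  giving Orrakar histukei.
Orrakar 'histukei' matches the regular reflex exactly, so the pair is cognate.

yes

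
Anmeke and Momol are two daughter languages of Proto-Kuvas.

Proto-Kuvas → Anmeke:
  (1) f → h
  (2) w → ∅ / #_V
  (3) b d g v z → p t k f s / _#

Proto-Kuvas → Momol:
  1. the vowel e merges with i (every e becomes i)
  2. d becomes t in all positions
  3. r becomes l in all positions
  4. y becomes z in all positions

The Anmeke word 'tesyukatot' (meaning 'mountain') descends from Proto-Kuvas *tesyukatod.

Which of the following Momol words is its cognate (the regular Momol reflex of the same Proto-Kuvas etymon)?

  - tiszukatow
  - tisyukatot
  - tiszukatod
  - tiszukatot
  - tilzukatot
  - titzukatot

Momol: *tesyukatod > tisyukatod > tisyukatot > tiszukatot  (by vowel merger, unconditioned shift, unconditioned shift)
Only 'tiszukatot' matches the regular Momol development of *tesyukatod.

tiszukatot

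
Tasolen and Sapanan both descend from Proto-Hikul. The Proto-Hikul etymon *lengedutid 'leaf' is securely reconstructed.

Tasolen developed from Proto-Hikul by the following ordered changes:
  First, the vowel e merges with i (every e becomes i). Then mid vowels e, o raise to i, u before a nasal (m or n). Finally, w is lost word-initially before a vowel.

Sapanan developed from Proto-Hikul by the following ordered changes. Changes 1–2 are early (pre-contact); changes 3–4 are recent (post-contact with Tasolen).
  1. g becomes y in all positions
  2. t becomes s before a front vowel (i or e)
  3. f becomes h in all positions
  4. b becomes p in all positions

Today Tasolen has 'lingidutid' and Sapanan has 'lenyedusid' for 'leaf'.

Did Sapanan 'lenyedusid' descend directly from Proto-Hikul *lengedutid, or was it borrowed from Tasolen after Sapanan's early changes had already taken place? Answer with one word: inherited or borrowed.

inherited

If inherited, *lengedutid would pass through all of Sapanan's changes:
Sapanan: start from *lengedutid.
  rule 1 (unconditioned shift): lengedutid → lenyedutid
  rule 2 (palatalisation): lenyedutid → lenyedusid
  rule 3: no change — lenyedusid
  rule 4: no change — lenyedusid
  ⇒ Sapanan lenyedusid
If borrowed from Tasolen 'lingidutid' after the early changes, it would undergo only the recent ones:
  rule 3 (unconditioned shift): no change (lingidutid)
  rule 4 (unconditioned shift): no change (lingidutid)
  ⇒ as a loan: lingidutid
Sapanan 'lenyedusid' matches the inherited outcome exactly, so it is an inherited cognate, not a loan.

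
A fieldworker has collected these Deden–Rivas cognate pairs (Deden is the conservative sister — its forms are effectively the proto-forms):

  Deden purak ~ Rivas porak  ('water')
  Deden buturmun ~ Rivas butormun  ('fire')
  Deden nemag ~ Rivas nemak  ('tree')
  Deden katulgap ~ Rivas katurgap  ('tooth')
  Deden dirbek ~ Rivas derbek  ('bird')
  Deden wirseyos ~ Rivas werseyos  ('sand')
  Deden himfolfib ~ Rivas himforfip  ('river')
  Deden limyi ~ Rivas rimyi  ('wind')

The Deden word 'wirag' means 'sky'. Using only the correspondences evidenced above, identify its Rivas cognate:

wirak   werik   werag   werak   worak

werak

dirbek ~ derbek, wirseyos ~ werseyos — Deden i corresponds to Rivas e after a consonant, before r.
nemag ~ nemak — Deden g corresponds to Rivas k word-finally.
Applying these to Deden 'wirag':
  wirag → werag   (i→e after a consonant, before r)
  werag → werak   (g→k word-finally)
So the Rivas cognate is 'werak'.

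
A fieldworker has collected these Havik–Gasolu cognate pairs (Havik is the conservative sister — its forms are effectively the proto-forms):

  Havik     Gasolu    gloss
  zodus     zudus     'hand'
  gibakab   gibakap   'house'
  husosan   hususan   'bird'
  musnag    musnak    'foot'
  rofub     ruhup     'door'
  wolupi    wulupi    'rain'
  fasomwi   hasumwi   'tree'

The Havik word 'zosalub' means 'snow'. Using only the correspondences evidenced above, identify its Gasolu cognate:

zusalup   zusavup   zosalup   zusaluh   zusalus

zodus ~ zudus, husosan ~ hususan — Havik o corresponds to Gasolu u after a consonant, before a consonant other than r, m, n, p, b, f, v.
gibakab ~ gibakap, rofub ~ ruhup — Havik b corresponds to Gasolu p word-finally.
Applying these to Havik 'zosalub':
  zosalub → zusalub   (o→u after a consonant, before a consonant other than r, m, n, p, b, f, v)
  zusalub → zusalup   (b→p word-finally)
So the Gasolu cognate is 'zusalup'.

zusalup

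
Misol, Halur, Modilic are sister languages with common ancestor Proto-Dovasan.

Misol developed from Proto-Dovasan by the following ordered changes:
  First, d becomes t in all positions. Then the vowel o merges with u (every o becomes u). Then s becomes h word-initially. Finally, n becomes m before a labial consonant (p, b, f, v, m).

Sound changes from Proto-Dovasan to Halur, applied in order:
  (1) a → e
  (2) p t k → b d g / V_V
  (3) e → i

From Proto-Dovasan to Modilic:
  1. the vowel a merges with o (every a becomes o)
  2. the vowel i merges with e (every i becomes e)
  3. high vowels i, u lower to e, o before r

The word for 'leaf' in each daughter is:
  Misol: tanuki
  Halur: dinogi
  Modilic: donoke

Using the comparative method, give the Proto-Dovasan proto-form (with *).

Position 6: Misol has i, Halur has i, Modilic has e. Misol preserves i here (none of its changes turn any other segment into i), so the proto-segment is *i.
Position 1: Misol has t, Halur has d, Modilic has d. Modilic preserves d here (none of its changes turn any other segment into d), so the proto-segment is *d.
This points to *danoki. Verify forward in each daughter:
Misol: *danoki
  danoki → tanoki   [unconditioned shift]
  tanoki → tanuki   [vowel merger]
  tanuki (rule 3 does not apply)
  tanuki (rule 4 does not apply)
  giving Misol tanuki.
Halur: *danoki
  danoki → denoki   [vowel merger]
  denoki → denogi   [intervocalic voicing]
  denogi → dinogi   [vowel merger]
  giving Halur dinogi.
Modilic: *danoki
  danoki → donoki   [vowel merger]
  donoki → donoke   [vowel merger]
  donoke (rule 3 does not apply)
  giving Modilic donoke.
No other proto-form is consistent with every reflex, so the reconstruction is *danoki.

*danoki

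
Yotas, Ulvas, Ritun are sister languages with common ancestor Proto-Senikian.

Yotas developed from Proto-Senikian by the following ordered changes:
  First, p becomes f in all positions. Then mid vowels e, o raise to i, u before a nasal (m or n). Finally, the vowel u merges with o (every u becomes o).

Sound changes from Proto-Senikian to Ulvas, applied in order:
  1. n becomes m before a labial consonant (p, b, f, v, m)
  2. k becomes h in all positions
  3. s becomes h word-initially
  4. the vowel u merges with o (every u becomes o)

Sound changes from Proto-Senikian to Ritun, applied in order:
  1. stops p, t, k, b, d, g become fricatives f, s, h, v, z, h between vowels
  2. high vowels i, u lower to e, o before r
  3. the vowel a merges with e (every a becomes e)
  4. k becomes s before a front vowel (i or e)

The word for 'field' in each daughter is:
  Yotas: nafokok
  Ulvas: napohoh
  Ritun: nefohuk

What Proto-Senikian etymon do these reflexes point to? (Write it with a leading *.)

*napokuk

Position 2: Yotas has a, Ulvas has a, Ritun has e. Yotas preserves a here (none of its changes turn any other segment into a), so the proto-segment is *a.
Position 7: Yotas has k, Ulvas has h, Ritun has k. Yotas preserves k here (none of its changes turn any other segment into k), so the proto-segment is *k.
Verify the candidate proto-form against each daughter:
Yotas: *napokuk
  napokuk → nafokuk   [unconditioned shift]
  nafokuk (rule 2 does not apply)
  nafokuk → nafokok   [vowel merger]
  giving Yotas nafokok.
Ulvas: *napokuk
  napokuk (rule 1 does not apply)
  napokuk → napohuh   [unconditioned shift]
  napohuh (rule 3 does not apply)
  napohuh → napohoh   [vowel merger]
  giving Ulvas napohoh.
Ritun: *napokuk > nafohuk > nefohuk  (by intervocalic lenition, vowel merger)
No other proto-form is consistent with every reflex, so the reconstruction is *napokuk.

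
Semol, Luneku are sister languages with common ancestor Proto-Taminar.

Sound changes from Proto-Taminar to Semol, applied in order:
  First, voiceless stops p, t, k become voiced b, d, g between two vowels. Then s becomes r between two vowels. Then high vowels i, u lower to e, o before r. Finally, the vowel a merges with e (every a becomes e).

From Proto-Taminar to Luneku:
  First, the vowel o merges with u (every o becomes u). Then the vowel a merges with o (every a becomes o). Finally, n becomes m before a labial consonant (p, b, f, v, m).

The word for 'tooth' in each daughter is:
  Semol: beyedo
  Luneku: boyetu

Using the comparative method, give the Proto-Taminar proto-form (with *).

Position 5: Semol has d, Luneku has t. Luneku preserves t here (none of its changes turn any other segment into t), so the proto-segment is *t.
Position 2: Semol has e, Luneku has o. In Luneku, o can only continue *a, so the proto-segment is *a.
Position 6: Semol has o, Luneku has u. Taking the neighbouring segments as reconstructed: Semol o can only go back to *o; Luneku u could go back to *o or *u — the one source consistent with every daughter is *o.
This points to *bayeto. Verify forward in each daughter:
Semol: *bayeto > bayedo > beyedo  (by intervocalic voicing, vowel merger)
Luneku: start from *bayeto.
  rule 1 (vowel merger): bayeto → bayetu
  rule 2 (vowel merger): bayetu → boyetu
  rule 3: no change — boyetu
  ⇒ Luneku boyetu
No other proto-form is consistent with every reflex, so the reconstruction is *bayeto.

*bayeto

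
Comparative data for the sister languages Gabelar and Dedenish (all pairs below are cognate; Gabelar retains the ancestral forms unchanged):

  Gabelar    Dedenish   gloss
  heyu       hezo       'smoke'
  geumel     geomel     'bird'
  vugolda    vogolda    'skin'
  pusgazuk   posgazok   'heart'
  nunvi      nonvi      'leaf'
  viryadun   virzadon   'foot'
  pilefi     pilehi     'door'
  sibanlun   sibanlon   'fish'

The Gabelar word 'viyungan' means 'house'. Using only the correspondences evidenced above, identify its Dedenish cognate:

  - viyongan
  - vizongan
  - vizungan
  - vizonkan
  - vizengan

heyu ~ hezo — Gabelar y corresponds to Dedenish z between vowels (before a back vowel).
nunvi ~ nonvi, viryadun ~ virzadon — Gabelar u corresponds to Dedenish o after a consonant, before a nasal.
Applying these to Gabelar 'viyungan':
  viyungan → vizungan   (y→z between vowels (before a back vowel))
  vizungan → vizongan   (u→o after a consonant, before a nasal)
So the Dedenish cognate is 'vizongan'.

vizongan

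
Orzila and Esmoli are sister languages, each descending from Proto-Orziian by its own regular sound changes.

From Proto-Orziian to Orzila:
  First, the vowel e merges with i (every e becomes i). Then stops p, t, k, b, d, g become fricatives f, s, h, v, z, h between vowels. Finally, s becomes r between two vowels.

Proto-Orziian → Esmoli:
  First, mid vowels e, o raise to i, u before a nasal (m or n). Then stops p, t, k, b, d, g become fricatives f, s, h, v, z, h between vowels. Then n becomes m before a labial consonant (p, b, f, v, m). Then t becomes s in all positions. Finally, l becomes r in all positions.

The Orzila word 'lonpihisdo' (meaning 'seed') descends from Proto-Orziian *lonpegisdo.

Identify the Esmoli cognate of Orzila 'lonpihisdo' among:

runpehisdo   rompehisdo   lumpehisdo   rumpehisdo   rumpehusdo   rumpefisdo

rumpehisdo

Esmoli: start from *lonpegisdo.
  rule 1 (pre-nasal raising): lonpegisdo → lunpegisdo
  rule 2 (intervocalic lenition): lunpegisdo → lunpehisdo
  rule 3 (nasal place assimilation): lunpehisdo → lumpehisdo
  rule 4: no change — lumpehisdo
  rule 5 (unconditioned shift): lumpehisdo → rumpehisdo
  ⇒ Esmoli rumpehisdo
Among the options, 'rumpehisdo' alone shows every Esmoli change applied in order.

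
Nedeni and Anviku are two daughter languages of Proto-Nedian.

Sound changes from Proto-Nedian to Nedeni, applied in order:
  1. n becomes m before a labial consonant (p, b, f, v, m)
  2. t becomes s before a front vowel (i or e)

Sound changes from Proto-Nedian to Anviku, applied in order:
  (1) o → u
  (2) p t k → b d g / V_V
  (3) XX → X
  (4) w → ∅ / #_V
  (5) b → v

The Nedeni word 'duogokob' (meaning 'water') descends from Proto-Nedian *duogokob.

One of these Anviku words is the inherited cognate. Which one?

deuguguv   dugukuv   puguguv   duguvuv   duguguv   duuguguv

duguguv

Anviku: *duogokob
  duogokob → duugukub   [vowel merger]
  duugukub → duugugub   [intervocalic voicing]
  duugugub → dugugub   [degemination]
  dugugub (rule 4 does not apply)
  dugugub → duguguv   [unconditioned shift]
  giving Anviku duguguv.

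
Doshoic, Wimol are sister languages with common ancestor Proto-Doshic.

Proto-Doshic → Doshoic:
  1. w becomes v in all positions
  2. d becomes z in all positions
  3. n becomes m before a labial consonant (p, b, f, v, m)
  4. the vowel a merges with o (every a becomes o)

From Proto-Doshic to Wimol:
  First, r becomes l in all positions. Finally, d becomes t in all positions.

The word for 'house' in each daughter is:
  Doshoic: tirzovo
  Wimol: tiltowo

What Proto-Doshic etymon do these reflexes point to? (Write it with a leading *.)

Position 4: Doshoic has z, Wimol has t. Taking the neighbouring segments as reconstructed: Doshoic z could go back to *d or *z; Wimol t could go back to *t or *d — the one source consistent with every daughter is *d.
Position 6: Doshoic has v, Wimol has w. Wimol preserves w here (none of its changes turn any other segment into w), so the proto-segment is *w.
This points to *tirdowo. Verify forward in each daughter:
Doshoic: start from *tirdowo.
  rule 1 (unconditioned shift): tirdowo → tirdovo
  rule 2 (unconditioned shift): tirdovo → tirzovo
  rule 3: no change — tirzovo
  rule 4: no change — tirzovo
  ⇒ Doshoic tirzovo
Wimol: start from *tirdowo.
  rule 1 (unconditioned shift): tirdowo → tildowo
  rule 2 (unconditioned shift): tildowo → tiltowo
  ⇒ Wimol tiltowo
*tirdowo is the unique common source.

*tirdowo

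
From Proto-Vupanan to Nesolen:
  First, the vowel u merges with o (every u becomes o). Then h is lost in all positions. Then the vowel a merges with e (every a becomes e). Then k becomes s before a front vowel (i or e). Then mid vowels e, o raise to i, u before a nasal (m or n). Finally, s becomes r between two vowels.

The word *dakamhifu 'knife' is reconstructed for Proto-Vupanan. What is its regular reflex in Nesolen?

derimifo

Nesolen: *dakamhifu > dakamhifo > dakamifo > dekemifo > desemifo > desimifo > derimifo  (by vowel merger, h-loss, vowel merger, palatalisation, pre-nasal raising, rhotacism)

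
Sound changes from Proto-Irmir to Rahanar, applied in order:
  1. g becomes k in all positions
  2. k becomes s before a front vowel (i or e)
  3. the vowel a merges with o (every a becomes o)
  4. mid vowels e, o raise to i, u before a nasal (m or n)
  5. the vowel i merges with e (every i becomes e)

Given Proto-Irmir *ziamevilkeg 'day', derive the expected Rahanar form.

zeumevelsek

Rahanar: start from *ziamevilkeg.
  rule 1 (unconditioned shift): ziamevilkeg → ziamevilkek
  rule 2 (palatalisation): ziamevilkek → ziamevilsek
  rule 3 (vowel merger): ziamevilsek → ziomevilsek
  rule 4 (pre-nasal raising): ziomevilsek → ziumevilsek
  rule 5 (vowel merger): ziumevilsek → zeumevelsek
  ⇒ Rahanar zeumevelsek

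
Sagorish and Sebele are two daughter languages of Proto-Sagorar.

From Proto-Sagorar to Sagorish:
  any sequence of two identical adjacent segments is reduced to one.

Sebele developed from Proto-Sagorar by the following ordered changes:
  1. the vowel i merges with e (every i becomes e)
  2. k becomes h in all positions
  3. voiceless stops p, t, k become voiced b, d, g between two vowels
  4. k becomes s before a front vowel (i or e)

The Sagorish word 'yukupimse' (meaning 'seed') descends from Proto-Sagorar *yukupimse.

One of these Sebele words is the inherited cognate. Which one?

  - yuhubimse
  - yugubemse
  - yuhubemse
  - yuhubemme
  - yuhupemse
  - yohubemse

yuhubemse

Sebele: *yukupimse
  yukupimse → yukupemse   [vowel merger]
  yukupemse → yuhupemse   [unconditioned shift]
  yuhupemse → yuhubemse   [intervocalic voicing]
  yuhubemse (rule 4 does not apply)
  giving Sebele yuhubemse.
Among the options, 'yuhubemse' alone shows every Sebele change applied in order.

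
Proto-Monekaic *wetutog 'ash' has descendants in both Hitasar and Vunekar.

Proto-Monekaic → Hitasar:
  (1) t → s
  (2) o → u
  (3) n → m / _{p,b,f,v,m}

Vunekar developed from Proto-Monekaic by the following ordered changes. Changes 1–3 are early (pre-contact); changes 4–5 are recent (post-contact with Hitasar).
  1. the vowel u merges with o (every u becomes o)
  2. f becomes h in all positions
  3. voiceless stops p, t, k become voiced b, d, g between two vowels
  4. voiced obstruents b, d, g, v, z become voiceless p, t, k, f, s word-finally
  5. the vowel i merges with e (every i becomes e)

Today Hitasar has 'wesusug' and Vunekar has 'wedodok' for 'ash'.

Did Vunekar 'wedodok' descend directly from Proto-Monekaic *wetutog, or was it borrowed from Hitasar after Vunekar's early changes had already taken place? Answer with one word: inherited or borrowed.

If inherited, *wetutog would pass through all of Vunekar's changes:
Vunekar: start from *wetutog.
  rule 1 (vowel merger): wetutog → wetotog
  rule 2: no change — wetotog
  rule 3 (intervocalic voicing): wetotog → wedodog
  rule 4 (final devoicing): wedodog → wedodok
  rule 5: no change — wedodok
  ⇒ Vunekar wedodok
If borrowed from Hitasar 'wesusug' after the early changes, it would undergo only the recent ones:
  rule 4 (final devoicing): wesusug → wesusuk
  rule 5 (vowel merger): no change (wesusuk)
  ⇒ as a loan: wesusuk
Vunekar 'wedodok' matches the inherited outcome exactly, so it is an inherited cognate, not a loan.

inherited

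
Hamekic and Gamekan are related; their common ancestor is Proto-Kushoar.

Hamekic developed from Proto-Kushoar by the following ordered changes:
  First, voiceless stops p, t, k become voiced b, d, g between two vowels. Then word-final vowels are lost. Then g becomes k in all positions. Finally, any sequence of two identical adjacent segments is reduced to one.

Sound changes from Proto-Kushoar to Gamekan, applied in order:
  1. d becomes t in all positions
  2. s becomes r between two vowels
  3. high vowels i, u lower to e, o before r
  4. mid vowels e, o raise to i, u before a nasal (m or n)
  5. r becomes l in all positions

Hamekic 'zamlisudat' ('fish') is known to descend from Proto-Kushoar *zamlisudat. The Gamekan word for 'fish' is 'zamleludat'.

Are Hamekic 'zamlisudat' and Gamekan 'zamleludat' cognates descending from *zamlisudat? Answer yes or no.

Derive the expected Gamekan reflex of *zamlisudat:
Gamekan: *zamlisudat
  zamlisudat → zamlisutat   [unconditioned shift]
  zamlisutat → zamlirutat   [rhotacism]
  zamlirutat → zamlerutat   [pre-rhotic lowering]
  zamlerutat (rule 4 does not apply)
  zamlerutat → zamlelutat   [unconditioned shift]
  giving Gamekan zamlelutat.
The regular Gamekan reflex would be 'zamlelutat', but the attested form is 'zamleludat'. The correspondence is irregular, so they are not cognates (the Gamekan form has a different source).

no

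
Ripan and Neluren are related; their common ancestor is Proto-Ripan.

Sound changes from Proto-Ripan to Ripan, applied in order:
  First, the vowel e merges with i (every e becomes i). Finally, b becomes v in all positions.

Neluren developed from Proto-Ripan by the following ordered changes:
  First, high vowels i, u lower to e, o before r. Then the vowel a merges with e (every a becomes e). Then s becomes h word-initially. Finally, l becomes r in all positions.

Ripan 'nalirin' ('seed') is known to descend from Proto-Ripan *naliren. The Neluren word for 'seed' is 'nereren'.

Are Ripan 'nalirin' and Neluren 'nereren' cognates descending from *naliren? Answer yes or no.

yes

Derive the expected Neluren reflex of *naliren:
Neluren: *naliren
  naliren → naleren   [pre-rhotic lowering]
  naleren → neleren   [vowel merger]
  neleren (rule 3 does not apply)
  neleren → nereren   [unconditioned shift]
  giving Neluren nereren.
Neluren 'nereren' matches the regular reflex exactly, so the pair is cognate.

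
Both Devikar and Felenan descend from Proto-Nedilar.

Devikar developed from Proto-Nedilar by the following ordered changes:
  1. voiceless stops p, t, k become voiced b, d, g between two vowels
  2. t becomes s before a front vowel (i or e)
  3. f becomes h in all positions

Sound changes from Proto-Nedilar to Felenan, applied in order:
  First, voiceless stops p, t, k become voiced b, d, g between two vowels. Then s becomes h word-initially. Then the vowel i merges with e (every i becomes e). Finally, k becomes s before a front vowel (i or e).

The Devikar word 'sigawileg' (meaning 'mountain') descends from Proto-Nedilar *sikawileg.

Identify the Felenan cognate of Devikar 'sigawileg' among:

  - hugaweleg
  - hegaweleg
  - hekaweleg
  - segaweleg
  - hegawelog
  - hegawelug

Felenan: *sikawileg > sigawileg > higawileg > hegaweleg  (by intervocalic voicing, debuccalisation, vowel merger)
Among the options, 'hegaweleg' alone shows every Felenan change applied in order.

hegaweleg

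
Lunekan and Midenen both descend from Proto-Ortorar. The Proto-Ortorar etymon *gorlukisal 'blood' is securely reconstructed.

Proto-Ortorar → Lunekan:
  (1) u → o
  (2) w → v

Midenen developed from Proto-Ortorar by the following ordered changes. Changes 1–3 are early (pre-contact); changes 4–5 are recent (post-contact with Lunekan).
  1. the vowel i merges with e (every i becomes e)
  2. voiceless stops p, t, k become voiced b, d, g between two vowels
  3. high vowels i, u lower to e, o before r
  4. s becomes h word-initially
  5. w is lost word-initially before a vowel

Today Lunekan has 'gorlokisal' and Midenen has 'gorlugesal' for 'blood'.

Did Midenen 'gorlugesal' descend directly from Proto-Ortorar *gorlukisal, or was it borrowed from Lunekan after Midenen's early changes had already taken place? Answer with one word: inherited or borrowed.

If inherited, *gorlukisal would pass through all of Midenen's changes:
Midenen: start from *gorlukisal.
  rule 1 (vowel merger): gorlukisal → gorlukesal
  rule 2 (intervocalic voicing): gorlukesal → gorlugesal
  rule 3: no change — gorlugesal
  rule 4: no change — gorlugesal
  rule 5: no change — gorlugesal
  ⇒ Midenen gorlugesal
If borrowed from Lunekan 'gorlokisal' after the early changes, it would undergo only the recent ones:
  rule 4 (debuccalisation): no change (gorlokisal)
  rule 5 (glide loss): no change (gorlokisal)
  ⇒ as a loan: gorlokisal
Midenen 'gorlugesal' matches the inherited outcome exactly, so it is an inherited cognate, not a loan.

inherited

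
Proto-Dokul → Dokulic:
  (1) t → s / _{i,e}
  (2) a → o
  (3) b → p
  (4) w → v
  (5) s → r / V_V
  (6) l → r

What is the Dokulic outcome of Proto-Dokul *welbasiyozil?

verporiyozir

Dokulic: *welbasiyozil > welbosiyozil > welposiyozil > velposiyozil > velporiyozil > verporiyozir  (by vowel merger, unconditioned shift, unconditioned shift, rhotacism, unconditioned shift)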